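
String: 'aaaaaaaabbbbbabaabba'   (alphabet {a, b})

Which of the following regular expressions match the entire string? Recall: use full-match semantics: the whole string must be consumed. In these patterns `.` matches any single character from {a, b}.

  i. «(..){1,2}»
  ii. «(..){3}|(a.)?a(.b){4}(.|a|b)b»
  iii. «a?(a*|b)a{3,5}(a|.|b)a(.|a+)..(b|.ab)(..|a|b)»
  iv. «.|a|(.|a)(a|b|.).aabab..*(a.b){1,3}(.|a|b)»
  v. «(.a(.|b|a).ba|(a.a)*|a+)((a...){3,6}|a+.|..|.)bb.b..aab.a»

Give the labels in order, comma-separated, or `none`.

v

i → no match
ii → no match
iii → no match
iv → no match
v → match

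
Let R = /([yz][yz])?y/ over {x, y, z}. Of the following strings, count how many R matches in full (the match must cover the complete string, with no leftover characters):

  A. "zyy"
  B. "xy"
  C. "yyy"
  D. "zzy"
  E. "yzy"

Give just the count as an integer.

A → match
B → no match
C → match
D → match
E → match
Total matched: 4

4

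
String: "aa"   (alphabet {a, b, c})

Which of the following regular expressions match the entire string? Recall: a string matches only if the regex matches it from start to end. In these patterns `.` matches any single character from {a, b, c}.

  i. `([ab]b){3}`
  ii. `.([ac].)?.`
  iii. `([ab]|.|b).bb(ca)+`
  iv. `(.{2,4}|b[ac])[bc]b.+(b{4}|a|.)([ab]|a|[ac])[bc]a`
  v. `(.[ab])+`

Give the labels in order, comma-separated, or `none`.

ii, v

i → no match — must end with "b"
ii → match
iii → no match — must end with "ca"
iv → no match
v → match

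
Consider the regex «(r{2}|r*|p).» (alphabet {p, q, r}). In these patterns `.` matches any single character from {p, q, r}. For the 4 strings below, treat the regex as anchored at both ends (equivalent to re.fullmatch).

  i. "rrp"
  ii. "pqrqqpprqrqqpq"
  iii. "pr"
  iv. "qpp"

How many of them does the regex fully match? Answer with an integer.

2

i → match
ii → no match
iii → match
iv → no match
Total matched: 2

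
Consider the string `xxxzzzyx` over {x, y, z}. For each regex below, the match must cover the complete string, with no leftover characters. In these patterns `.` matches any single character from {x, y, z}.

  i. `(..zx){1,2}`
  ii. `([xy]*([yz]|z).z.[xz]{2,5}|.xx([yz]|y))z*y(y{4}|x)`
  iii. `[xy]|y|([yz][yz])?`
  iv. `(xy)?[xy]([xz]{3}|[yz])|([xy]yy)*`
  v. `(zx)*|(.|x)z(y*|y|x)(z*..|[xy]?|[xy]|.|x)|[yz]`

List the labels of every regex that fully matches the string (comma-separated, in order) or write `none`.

i → no match — must end with `zx`
ii → match
iii → no match
iv → no match
v → no match

ii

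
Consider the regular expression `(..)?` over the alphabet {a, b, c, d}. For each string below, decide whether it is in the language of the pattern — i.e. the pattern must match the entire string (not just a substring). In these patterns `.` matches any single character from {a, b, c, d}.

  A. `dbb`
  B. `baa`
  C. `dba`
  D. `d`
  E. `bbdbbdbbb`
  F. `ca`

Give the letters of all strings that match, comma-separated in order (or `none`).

A. `dbb` → no match
B. `baa` → no match
C. `dba` → no match
D. `d` → no match
E. `bbdbbdbbb` → no match
F. `ca` → match

F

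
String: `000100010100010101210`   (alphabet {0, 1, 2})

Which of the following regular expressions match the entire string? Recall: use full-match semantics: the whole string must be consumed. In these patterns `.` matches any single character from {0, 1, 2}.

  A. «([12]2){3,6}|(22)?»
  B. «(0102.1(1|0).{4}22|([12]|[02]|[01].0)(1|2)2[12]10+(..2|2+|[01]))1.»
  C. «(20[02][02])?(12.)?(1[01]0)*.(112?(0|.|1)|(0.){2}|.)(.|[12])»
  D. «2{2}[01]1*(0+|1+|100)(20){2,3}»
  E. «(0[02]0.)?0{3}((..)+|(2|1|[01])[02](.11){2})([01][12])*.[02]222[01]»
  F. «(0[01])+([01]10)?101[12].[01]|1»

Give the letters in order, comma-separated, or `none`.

A → no match
B → no match
C → no match
D → no match — must start with `2`
E → no match
F → match

F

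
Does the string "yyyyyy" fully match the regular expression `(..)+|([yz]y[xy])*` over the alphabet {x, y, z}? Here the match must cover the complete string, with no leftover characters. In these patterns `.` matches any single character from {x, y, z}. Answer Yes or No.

Yes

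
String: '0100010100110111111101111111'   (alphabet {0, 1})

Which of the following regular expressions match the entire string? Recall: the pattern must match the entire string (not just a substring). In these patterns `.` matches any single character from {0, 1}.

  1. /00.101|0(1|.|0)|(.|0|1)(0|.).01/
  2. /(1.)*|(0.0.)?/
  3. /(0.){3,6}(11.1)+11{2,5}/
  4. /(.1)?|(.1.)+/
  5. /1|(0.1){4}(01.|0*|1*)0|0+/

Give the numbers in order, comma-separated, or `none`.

1 → no match
2 → no match
3 → match
4 → no match
5 → no match

3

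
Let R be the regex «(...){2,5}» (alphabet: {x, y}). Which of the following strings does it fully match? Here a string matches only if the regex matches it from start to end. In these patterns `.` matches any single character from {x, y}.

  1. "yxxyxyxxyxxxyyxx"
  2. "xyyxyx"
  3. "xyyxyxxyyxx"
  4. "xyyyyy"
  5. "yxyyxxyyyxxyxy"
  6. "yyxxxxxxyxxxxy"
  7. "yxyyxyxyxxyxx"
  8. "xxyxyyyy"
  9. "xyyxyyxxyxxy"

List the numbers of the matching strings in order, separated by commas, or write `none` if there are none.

2, 4, 9

1 → no match
2 → match
3 → no match
4 → match
5 → no match
6 → no match
7 → no match
8 → no match
9 → match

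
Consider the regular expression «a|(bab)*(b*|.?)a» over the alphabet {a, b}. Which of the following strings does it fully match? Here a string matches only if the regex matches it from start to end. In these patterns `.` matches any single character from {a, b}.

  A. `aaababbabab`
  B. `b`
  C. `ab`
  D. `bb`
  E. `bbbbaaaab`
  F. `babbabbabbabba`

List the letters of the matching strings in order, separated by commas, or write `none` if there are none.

F

A → no match — must end with `a`
B → no match — must end with `a`
C → no match — must end with `a`
D → no match — must end with `a`
E → no match — must end with `a`
F → match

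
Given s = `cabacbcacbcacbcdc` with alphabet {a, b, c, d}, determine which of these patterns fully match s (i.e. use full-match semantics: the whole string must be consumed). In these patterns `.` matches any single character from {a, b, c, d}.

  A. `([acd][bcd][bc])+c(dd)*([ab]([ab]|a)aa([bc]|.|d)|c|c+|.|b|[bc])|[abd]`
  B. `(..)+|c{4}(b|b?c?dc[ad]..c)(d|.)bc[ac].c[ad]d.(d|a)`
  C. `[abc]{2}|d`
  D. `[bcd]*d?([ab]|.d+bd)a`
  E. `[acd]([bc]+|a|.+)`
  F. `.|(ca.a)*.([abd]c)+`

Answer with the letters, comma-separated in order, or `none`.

E, F

A → no match
B → no match
C → no match
D → no match — must end with `a`
E → match
F → match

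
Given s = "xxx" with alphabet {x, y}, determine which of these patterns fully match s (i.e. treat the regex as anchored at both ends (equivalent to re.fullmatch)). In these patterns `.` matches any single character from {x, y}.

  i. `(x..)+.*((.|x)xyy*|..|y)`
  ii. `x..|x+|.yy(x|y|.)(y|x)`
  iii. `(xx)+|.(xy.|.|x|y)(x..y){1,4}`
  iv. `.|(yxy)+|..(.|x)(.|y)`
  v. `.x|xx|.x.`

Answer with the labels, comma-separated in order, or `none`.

i → no match
ii → match
iii → no match
iv → no match
v → match

ii, v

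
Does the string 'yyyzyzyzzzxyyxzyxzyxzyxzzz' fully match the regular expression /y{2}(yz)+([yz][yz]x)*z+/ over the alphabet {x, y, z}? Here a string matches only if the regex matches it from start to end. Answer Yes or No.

Yes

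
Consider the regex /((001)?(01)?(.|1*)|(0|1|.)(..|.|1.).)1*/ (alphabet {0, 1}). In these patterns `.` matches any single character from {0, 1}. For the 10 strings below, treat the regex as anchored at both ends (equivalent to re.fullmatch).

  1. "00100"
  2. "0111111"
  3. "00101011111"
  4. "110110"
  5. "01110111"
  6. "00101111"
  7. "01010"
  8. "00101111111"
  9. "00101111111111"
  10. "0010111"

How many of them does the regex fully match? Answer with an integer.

6

1. "00100" → no match
2. "0111111" → match
3. "00101011111" → match
4. "110110" → no match
5. "01110111" → no match
6. "00101111" → match
7. "01010" → no match
8. "00101111111" → match
9 → match
10. "0010111" → match
Total matched: 6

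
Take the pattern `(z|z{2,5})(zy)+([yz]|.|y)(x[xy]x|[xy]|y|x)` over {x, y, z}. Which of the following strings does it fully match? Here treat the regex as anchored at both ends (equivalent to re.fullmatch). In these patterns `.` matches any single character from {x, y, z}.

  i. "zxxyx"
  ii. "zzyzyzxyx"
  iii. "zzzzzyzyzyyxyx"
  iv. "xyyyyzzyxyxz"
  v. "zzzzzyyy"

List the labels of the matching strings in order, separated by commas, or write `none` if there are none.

i → no match
ii → match
iii → match
iv → no match — must start with "z"
v → match

ii, iii, v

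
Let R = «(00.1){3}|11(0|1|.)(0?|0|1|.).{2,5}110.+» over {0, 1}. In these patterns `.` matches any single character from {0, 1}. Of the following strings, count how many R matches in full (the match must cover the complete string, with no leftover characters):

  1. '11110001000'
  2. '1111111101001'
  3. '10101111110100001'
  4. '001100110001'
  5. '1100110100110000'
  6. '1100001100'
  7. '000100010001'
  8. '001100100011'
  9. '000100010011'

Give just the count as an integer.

5

1. '11110001000' → no match
2 → match
3 → no match
4. '001100110001' → match
5 → no match
6. '1100001100' → match
7. '000100010001' → match
8. '001100100011' → no match
9. '000100010011' → match
Total matched: 5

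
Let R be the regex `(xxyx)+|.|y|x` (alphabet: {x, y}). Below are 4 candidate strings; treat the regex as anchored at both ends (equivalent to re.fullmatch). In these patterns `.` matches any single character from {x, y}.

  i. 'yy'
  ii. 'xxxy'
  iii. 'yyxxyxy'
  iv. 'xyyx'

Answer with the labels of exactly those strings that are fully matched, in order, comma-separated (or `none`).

i. 'yy' → no match
ii. 'xxxy' → no match
iii. 'yyxxyxy' → no match
iv. 'xyyx' → no match

none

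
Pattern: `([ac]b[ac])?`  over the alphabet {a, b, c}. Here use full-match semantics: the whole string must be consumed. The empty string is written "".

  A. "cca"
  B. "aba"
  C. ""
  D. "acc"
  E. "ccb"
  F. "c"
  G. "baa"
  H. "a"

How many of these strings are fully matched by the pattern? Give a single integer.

2

A → no match
B → match
C → match
D → no match
E → no match
F → no match
G → no match
H → no match
Total matched: 2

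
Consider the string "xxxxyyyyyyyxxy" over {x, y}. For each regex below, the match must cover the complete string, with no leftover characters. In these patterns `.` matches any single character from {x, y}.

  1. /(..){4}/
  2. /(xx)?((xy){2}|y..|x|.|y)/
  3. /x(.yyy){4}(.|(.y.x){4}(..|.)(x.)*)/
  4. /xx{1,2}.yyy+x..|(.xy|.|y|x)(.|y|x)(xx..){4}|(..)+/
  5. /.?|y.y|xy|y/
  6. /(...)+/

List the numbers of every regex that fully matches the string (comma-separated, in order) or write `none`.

1 → no match
2 → no match
3 → no match
4 → match
5 → no match
6 → no match

4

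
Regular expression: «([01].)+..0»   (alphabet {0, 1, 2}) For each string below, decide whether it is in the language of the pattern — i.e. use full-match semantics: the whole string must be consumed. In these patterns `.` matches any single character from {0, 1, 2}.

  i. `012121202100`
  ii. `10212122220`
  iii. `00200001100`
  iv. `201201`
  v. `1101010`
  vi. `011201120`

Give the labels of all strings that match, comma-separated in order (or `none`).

v, vi

i. `012121202100` → no match
ii. `10212122220` → no match
iii. `00200001100` → no match
iv. `201201` → no match — must end with `0`
v. `1101010` → match
vi. `011201120` → match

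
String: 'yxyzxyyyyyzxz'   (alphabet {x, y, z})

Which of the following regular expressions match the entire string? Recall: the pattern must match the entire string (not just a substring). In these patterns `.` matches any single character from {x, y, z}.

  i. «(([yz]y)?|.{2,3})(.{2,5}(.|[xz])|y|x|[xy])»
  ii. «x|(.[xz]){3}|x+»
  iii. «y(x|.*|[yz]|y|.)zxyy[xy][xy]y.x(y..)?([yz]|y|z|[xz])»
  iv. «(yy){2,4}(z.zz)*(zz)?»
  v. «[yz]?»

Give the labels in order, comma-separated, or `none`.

i → no match
ii → no match
iii → match
iv → no match — must start with 'yy'
v → no match

iii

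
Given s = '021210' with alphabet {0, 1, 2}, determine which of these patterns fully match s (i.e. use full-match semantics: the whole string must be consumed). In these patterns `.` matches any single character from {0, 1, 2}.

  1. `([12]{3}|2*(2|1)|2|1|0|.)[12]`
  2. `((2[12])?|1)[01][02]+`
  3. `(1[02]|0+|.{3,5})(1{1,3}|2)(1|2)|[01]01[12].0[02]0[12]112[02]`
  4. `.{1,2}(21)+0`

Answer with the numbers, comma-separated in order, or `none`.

1 → no match
2 → no match
3 → no match
4 → match

4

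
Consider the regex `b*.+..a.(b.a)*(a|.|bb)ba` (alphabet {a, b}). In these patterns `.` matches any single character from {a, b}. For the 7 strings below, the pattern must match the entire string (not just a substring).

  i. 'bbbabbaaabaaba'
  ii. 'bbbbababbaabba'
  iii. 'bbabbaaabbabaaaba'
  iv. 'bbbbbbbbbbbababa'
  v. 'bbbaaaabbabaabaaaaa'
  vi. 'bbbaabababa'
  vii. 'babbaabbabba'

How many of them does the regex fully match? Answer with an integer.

5

i → no match
ii → match
iii → match
iv → match
v → no match — must end with 'ba'
vi → match
vii → match
Total matched: 5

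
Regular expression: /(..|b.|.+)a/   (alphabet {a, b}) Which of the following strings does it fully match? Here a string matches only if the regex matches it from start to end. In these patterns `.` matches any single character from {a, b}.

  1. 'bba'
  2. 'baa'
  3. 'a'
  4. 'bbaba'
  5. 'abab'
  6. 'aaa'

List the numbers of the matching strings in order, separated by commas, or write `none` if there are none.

1 → match
2 → match
3 → no match
4 → match
5 → no match — must end with 'a'
6 → match

1, 2, 4, 6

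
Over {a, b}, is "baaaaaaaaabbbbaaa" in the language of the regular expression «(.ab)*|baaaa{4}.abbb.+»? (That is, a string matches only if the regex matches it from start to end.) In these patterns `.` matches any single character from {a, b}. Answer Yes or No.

Yes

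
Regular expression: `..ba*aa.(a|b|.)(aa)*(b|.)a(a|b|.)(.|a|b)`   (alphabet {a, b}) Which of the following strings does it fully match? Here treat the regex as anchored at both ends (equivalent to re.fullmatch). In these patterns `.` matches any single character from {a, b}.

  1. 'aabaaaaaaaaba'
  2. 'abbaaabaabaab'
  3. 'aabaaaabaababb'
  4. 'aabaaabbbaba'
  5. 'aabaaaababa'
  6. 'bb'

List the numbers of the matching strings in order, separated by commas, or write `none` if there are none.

1 → match
2 → match
3 → match
4 → match
5 → match
6 → no match

1, 2, 3, 4, 5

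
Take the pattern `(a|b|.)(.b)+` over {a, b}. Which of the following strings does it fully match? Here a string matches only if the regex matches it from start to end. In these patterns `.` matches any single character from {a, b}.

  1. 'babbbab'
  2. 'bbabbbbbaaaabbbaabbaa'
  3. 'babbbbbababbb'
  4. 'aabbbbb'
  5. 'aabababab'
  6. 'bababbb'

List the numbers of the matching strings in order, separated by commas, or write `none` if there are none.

1, 3, 4, 5, 6

1 → match
2 → no match — must end with 'b'
3 → match
4 → match
5 → match
6 → match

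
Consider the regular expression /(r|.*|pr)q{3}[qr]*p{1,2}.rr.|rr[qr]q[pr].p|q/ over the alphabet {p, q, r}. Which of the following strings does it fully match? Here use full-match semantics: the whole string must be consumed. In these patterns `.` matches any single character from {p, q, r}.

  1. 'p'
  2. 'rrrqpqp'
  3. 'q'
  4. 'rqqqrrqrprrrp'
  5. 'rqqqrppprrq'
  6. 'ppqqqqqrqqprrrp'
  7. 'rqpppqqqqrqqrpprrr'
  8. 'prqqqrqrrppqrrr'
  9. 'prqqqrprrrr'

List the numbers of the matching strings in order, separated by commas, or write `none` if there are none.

2, 3, 4, 5, 6, 7, 8, 9

1. 'p' → no match
2. 'rrrqpqp' → match
3. 'q' → match
4 → match
5. 'rqqqrppprrq' → match
6 → match
7 → match
8 → match
9. 'prqqqrprrrr' → match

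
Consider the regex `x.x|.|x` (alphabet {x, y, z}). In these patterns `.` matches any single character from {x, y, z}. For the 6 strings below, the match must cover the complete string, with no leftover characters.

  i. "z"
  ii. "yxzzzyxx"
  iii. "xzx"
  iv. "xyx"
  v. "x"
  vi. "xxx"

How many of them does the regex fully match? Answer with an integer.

i → match
ii → no match
iii → match
iv → match
v → match
vi → match
Total matched: 5

5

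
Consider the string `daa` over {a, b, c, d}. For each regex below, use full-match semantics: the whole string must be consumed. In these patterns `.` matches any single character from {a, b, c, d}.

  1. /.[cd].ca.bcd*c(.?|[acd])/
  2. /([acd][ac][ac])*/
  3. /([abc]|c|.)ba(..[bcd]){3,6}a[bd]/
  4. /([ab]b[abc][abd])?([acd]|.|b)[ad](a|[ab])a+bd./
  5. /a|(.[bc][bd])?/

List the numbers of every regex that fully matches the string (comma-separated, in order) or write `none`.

1 → no match
2 → match
3 → no match
4 → no match
5 → no match

2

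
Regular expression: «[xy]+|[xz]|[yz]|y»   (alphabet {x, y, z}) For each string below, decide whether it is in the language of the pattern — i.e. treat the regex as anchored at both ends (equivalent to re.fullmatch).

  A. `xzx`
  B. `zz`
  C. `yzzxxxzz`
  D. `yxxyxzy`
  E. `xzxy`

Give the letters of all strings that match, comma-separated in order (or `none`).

A → no match
B → no match
C → no match
D → no match
E → no match

none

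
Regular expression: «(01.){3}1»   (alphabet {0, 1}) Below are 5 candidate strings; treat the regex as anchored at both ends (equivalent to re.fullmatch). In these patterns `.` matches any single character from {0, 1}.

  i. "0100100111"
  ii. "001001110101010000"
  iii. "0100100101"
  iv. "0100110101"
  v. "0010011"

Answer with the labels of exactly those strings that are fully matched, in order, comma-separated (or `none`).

i → match
ii → no match — must start with "01"
iii → match
iv → match
v → no match — must start with "01"

i, iii, iv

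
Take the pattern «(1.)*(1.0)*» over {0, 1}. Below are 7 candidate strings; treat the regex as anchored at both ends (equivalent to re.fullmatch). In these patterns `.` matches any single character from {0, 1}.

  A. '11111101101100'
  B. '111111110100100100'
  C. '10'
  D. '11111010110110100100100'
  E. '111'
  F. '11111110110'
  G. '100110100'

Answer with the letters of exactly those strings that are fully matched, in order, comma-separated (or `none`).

B, C, D, F, G

A → no match
B → match
C → match
D → match
E → no match
F → match
G → match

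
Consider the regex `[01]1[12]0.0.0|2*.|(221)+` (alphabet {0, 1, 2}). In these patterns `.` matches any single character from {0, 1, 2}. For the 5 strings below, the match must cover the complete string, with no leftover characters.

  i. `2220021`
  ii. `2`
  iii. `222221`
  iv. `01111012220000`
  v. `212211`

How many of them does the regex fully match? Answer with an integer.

i → no match
ii → match
iii → match
iv → no match
v → no match
Total matched: 2

2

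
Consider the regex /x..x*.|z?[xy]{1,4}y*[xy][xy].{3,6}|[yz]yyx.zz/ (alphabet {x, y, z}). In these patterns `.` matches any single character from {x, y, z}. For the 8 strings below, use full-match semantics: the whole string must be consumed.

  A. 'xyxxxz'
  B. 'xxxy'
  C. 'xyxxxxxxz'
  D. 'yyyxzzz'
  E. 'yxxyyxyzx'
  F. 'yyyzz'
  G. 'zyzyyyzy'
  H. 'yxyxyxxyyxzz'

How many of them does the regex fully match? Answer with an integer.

6

A. 'xyxxxz' → match
B. 'xxxy' → match
C. 'xyxxxxxxz' → match
D. 'yyyxzzz' → match
E. 'yxxyyxyzx' → match
F. 'yyyzz' → no match
G. 'zyzyyyzy' → no match
H. 'yxyxyxxyyxzz' → match
Total matched: 6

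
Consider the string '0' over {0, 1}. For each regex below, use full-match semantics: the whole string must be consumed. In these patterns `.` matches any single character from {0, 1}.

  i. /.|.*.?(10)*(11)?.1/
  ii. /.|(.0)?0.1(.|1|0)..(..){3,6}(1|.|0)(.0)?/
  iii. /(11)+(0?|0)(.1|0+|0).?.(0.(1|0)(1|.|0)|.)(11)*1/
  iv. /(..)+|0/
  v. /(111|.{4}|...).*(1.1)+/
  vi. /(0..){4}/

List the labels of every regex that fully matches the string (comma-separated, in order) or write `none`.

i → match
ii → match
iii → no match — must start with '11'
iv → match
v → no match — must end with '1'
vi → no match

i, ii, iv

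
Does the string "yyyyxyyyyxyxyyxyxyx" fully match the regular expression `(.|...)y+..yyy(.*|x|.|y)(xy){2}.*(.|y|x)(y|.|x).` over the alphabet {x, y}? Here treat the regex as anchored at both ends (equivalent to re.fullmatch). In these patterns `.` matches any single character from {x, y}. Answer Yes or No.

Yes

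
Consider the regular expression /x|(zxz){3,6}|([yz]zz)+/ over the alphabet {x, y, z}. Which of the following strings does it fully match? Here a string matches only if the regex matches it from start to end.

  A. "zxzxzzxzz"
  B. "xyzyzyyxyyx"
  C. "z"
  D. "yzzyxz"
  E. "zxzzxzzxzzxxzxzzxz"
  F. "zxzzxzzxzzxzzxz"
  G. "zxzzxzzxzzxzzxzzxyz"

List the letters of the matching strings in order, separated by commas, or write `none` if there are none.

A → no match
B → no match
C → no match
D → no match
E → no match
F → match
G → no match

F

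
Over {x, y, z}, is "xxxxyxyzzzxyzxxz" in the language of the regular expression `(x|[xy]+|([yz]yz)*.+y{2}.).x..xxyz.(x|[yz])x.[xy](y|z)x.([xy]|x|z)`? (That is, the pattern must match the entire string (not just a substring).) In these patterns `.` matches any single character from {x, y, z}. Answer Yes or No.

No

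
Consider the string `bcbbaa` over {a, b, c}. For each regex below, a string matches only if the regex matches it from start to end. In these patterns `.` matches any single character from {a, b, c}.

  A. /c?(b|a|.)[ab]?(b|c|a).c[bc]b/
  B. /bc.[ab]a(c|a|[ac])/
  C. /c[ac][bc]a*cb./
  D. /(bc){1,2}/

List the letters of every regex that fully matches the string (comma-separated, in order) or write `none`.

B

A → no match — must end with `b`
B → match
C → no match — must start with `c`
D → no match — must end with `bc`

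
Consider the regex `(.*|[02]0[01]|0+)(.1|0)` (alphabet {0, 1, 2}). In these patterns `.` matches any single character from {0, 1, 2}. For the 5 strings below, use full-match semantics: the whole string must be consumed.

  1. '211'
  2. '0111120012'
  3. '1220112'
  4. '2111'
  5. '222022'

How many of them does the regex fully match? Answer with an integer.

1 → match
2 → no match
3 → no match
4 → match
5 → no match
Total matched: 2

2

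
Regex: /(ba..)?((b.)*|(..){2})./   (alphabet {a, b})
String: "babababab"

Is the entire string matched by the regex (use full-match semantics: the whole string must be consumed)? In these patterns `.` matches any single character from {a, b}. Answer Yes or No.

Yes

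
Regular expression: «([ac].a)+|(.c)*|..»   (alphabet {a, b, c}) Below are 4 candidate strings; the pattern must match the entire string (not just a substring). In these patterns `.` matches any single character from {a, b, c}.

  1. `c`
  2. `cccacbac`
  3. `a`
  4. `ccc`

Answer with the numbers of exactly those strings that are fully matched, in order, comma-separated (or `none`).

none

1 → no match
2 → no match
3 → no match
4 → no match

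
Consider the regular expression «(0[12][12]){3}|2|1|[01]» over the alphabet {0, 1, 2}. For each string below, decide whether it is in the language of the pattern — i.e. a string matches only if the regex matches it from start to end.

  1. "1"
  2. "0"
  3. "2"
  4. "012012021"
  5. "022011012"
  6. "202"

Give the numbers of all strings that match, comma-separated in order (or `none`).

1, 2, 3, 4, 5

1 → match
2 → match
3 → match
4 → match
5 → match
6 → no match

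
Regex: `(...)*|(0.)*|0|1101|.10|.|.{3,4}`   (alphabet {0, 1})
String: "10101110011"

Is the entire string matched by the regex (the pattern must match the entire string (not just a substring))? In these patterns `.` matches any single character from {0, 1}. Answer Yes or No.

No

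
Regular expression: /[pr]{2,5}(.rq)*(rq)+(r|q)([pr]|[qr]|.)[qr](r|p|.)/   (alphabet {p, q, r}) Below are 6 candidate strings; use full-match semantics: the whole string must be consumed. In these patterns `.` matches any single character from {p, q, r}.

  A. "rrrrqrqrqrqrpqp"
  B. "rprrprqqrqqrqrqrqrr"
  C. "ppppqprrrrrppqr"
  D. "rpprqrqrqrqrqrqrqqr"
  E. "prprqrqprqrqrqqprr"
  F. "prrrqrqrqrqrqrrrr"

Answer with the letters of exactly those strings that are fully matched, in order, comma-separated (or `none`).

A, B, D, E, F

A → match
B → match
C → no match
D → match
E → match
F → match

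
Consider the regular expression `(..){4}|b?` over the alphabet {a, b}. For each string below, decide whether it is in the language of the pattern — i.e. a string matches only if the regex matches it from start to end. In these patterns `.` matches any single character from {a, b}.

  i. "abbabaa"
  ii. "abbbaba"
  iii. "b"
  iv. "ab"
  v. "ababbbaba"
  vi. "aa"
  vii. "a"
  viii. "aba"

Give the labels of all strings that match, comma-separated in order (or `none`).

iii

i → no match
ii → no match
iii → match
iv → no match
v → no match
vi → no match
vii → no match
viii → no match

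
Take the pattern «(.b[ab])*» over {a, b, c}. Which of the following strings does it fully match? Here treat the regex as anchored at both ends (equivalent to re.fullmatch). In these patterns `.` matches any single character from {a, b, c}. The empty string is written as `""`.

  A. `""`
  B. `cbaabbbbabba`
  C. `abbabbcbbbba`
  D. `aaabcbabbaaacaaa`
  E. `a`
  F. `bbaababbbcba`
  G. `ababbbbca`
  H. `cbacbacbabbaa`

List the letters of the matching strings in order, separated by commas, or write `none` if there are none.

A, B, C, F

A → match
B → match
C → match
D → no match
E → no match
F → match
G → no match
H → no match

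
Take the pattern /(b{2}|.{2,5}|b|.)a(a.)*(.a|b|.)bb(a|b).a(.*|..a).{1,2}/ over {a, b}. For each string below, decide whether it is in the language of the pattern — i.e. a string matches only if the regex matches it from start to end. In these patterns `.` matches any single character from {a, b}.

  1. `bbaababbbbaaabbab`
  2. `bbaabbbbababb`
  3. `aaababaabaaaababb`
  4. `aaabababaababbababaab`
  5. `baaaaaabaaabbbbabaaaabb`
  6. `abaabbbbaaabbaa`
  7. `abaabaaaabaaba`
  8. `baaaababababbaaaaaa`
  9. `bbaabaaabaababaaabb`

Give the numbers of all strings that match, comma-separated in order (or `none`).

1, 2, 4, 5, 6, 8

1 → match
2 → match
3 → no match
4 → match
5 → match
6 → match
7 → no match
8 → match
9 → no match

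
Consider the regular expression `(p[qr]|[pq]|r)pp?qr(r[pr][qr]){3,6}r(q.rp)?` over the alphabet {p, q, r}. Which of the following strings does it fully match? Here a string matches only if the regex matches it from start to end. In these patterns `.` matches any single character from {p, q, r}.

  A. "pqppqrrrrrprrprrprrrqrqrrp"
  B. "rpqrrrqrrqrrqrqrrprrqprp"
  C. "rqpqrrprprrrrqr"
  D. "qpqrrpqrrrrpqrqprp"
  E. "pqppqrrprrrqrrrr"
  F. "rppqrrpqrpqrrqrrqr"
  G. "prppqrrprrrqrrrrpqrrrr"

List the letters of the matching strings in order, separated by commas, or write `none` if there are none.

A, D, E, F, G

A → match
B → no match
C → no match
D → match
E → match
F → match
G → match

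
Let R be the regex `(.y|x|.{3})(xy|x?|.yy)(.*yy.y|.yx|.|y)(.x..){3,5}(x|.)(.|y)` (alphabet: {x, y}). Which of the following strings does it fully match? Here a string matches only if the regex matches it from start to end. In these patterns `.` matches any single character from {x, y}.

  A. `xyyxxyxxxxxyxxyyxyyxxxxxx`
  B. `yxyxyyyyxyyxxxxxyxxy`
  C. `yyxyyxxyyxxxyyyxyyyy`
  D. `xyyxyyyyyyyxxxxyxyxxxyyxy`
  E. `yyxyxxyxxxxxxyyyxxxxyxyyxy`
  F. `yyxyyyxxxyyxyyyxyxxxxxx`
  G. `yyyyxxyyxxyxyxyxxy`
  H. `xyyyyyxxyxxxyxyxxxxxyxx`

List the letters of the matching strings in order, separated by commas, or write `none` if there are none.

A, D, G

A → match
B → no match
C → no match
D → match
E → no match
F → no match
G → match
H → no match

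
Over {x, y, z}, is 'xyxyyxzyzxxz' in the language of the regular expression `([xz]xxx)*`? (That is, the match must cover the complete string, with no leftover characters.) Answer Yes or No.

No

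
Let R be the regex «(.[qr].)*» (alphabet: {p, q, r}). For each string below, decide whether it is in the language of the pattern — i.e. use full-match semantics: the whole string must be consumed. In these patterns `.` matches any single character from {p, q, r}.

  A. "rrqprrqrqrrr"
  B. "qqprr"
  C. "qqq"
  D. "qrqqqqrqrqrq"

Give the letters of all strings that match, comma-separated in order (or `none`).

A → match
B → no match
C → match
D → match

A, C, D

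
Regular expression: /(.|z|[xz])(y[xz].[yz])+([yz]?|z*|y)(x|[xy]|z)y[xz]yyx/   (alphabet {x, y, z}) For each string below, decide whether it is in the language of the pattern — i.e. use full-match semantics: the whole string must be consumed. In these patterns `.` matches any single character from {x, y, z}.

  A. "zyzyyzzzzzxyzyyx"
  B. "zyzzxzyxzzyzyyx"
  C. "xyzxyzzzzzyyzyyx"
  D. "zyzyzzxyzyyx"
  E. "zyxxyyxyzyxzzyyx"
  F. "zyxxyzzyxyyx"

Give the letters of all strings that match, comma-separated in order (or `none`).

A, C, D, F

A → match
B → no match
C → match
D → match
E → no match
F → match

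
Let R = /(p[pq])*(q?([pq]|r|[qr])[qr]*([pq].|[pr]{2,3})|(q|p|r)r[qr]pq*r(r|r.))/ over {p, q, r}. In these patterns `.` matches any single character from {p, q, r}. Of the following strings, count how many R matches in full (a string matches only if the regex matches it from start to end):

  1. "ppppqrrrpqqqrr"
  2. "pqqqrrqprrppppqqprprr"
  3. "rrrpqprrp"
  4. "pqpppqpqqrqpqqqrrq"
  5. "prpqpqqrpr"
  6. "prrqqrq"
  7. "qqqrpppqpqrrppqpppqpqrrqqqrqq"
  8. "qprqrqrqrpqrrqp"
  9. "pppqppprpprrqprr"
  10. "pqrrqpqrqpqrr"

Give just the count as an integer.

1

1 → no match
2 → no match
3 → no match
4 → match
5 → no match
6 → no match
7 → no match
8 → no match
9 → no match
10 → no match
Total matched: 1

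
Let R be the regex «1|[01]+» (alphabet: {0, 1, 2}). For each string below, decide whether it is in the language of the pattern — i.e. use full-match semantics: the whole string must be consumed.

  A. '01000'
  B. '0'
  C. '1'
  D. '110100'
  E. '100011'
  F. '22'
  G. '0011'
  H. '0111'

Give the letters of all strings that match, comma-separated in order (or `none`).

A. '01000' → match
B. '0' → match
C. '1' → match
D. '110100' → match
E. '100011' → match
F. '22' → no match
G. '0011' → match
H. '0111' → match

A, B, C, D, E, G, H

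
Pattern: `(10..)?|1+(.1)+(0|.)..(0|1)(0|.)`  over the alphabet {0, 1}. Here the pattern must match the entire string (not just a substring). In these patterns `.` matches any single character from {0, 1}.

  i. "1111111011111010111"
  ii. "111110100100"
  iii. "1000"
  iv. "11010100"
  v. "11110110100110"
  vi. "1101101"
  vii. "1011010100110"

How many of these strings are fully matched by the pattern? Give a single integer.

2

i → no match
ii → match
iii → match
iv → no match
v → no match
vi → no match
vii → no match
Total matched: 2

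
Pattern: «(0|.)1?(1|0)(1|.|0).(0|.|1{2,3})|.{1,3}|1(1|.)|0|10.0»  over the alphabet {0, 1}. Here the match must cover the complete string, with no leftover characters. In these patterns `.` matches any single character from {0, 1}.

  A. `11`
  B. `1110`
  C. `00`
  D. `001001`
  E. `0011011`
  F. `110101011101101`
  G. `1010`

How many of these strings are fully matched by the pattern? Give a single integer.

3

A → match
B → no match
C → match
D → no match
E → no match
F → no match
G → match
Total matched: 3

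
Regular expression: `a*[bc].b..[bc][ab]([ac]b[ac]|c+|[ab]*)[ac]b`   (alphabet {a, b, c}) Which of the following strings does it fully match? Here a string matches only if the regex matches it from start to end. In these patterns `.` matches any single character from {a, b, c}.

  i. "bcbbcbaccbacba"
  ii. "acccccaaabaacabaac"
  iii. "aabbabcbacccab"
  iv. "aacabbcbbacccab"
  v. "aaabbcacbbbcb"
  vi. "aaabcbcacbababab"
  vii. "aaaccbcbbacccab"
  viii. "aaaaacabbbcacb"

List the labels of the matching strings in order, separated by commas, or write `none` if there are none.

i → no match — must end with "b"
ii → no match — must end with "b"
iii → no match
iv → no match
v → no match
vi → match
vii → match
viii → match

vi, vii, viii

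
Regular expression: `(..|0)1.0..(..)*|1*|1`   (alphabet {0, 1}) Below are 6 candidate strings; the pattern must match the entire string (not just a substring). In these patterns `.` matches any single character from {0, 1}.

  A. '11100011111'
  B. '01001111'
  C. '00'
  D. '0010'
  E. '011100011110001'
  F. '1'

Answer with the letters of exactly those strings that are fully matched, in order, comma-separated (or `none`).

A → match
B → match
C → no match
D → no match
E → match
F → match

A, B, E, F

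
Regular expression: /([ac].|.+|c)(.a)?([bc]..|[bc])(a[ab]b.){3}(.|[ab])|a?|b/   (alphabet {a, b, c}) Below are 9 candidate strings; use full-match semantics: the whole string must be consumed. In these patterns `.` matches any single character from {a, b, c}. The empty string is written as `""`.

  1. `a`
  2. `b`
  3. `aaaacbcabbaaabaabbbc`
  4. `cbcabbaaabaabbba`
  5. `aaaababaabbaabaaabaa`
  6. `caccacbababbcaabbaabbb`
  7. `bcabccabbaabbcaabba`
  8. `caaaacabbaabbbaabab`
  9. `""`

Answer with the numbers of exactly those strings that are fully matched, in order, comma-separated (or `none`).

1 → match
2 → match
3 → match
4 → match
5 → match
6 → match
7 → match
8 → match
9 → match

1, 2, 3, 4, 5, 6, 7, 8, 9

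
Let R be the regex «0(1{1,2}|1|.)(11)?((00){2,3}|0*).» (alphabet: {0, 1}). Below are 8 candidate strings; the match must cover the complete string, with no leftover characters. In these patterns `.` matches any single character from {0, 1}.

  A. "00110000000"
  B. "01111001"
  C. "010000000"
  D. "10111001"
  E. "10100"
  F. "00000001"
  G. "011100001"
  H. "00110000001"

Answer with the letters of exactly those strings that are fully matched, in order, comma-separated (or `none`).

A, B, C, F, G, H

A → match
B → match
C → match
D → no match — must start with "0"
E → no match — must start with "0"
F → match
G → match
H → match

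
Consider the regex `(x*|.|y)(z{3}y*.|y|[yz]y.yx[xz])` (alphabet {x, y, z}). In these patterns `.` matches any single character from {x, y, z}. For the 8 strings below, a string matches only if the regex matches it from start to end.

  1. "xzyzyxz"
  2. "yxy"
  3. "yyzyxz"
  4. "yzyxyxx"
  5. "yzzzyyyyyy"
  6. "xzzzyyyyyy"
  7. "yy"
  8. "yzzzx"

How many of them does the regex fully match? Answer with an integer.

1 → match
2 → no match
3 → match
4 → match
5 → match
6 → match
7 → match
8 → match
Total matched: 7

7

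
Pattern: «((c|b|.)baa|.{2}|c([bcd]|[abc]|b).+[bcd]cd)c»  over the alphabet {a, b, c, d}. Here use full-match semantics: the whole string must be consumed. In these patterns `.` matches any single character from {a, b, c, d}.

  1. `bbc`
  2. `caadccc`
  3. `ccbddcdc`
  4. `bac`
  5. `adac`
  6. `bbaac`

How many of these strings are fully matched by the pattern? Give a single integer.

1 → match
2 → no match
3 → match
4 → match
5 → no match
6 → match
Total matched: 4

4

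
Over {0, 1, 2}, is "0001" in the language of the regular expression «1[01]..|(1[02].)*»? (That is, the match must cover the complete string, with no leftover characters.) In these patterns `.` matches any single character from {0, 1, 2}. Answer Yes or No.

No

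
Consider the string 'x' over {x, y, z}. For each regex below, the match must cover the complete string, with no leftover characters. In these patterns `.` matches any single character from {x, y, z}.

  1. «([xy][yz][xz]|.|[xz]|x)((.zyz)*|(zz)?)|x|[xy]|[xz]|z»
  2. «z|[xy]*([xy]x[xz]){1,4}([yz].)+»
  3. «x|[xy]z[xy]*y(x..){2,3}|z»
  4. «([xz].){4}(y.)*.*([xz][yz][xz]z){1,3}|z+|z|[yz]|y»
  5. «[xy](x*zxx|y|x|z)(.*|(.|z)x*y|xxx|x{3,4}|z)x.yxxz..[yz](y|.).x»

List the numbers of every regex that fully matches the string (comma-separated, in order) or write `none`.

1, 3

1 → match
2 → no match
3 → match
4 → no match
5 → no match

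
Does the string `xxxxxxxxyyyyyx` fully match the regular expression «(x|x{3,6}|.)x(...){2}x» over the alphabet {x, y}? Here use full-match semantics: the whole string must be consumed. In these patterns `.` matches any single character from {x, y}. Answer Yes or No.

Yes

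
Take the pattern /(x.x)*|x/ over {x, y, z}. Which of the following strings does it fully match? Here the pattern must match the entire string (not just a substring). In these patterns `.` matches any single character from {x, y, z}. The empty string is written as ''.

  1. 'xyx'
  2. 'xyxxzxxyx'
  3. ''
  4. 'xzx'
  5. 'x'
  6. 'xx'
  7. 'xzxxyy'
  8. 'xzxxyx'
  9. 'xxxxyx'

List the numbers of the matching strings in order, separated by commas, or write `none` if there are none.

1 → match
2 → match
3 → match
4 → match
5 → match
6 → no match
7 → no match
8 → match
9 → match

1, 2, 3, 4, 5, 8, 9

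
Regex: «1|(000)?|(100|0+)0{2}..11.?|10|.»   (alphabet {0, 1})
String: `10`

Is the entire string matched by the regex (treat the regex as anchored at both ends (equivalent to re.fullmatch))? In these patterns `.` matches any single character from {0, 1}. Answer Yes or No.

Yes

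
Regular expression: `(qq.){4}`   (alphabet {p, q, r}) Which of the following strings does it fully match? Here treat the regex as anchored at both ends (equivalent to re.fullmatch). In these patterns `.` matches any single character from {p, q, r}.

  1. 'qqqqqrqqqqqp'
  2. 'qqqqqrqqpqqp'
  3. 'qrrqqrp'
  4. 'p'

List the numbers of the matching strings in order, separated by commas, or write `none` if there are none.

1 → match
2 → match
3 → no match — must start with 'qq'
4 → no match — must start with 'qq'

1, 2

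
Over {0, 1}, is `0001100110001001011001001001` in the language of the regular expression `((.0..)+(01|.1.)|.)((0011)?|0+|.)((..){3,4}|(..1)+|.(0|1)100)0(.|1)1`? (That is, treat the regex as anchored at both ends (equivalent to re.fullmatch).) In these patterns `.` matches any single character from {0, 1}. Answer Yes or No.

Yes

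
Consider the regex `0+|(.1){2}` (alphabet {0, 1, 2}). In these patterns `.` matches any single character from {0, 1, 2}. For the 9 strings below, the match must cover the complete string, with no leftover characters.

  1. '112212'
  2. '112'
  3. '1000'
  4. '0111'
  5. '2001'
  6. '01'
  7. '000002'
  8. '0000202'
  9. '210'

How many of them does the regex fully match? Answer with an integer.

1

1. '112212' → no match
2. '112' → no match
3. '1000' → no match
4. '0111' → match
5. '2001' → no match
6. '01' → no match
7. '000002' → no match
8. '0000202' → no match
9. '210' → no match
Total matched: 1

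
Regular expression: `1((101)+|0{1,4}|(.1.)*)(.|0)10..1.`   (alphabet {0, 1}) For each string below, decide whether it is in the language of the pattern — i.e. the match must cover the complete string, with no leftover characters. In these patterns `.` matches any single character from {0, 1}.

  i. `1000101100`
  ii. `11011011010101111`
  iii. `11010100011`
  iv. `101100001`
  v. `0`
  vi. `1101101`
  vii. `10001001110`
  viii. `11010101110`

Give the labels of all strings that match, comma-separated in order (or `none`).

ii, iii, viii

i → no match
ii → match
iii → match
iv → no match
v → no match — must start with `1`
vi → no match
vii → no match
viii → match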